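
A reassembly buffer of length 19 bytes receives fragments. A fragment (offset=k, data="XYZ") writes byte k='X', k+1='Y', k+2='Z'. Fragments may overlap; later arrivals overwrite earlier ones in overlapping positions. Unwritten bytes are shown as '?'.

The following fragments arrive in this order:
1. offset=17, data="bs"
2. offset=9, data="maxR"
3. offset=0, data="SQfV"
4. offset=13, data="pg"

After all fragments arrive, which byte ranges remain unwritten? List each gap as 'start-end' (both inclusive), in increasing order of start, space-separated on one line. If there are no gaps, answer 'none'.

Answer: 4-8 15-16

Derivation:
Fragment 1: offset=17 len=2
Fragment 2: offset=9 len=4
Fragment 3: offset=0 len=4
Fragment 4: offset=13 len=2
Gaps: 4-8 15-16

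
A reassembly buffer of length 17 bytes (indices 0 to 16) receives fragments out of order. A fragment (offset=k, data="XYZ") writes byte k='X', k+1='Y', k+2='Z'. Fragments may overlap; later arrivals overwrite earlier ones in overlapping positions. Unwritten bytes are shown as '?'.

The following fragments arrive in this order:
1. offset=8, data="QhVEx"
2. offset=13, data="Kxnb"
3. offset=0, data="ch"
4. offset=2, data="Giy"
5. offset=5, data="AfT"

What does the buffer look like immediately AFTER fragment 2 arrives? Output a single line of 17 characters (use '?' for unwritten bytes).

Fragment 1: offset=8 data="QhVEx" -> buffer=????????QhVEx????
Fragment 2: offset=13 data="Kxnb" -> buffer=????????QhVExKxnb

Answer: ????????QhVExKxnb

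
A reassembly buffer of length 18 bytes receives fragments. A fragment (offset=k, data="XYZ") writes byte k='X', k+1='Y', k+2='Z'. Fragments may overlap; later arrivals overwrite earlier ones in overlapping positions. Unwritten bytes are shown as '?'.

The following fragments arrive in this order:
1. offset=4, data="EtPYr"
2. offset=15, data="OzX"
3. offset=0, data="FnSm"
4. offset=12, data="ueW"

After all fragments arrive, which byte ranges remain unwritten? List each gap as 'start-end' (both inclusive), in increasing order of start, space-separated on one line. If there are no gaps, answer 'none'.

Fragment 1: offset=4 len=5
Fragment 2: offset=15 len=3
Fragment 3: offset=0 len=4
Fragment 4: offset=12 len=3
Gaps: 9-11

Answer: 9-11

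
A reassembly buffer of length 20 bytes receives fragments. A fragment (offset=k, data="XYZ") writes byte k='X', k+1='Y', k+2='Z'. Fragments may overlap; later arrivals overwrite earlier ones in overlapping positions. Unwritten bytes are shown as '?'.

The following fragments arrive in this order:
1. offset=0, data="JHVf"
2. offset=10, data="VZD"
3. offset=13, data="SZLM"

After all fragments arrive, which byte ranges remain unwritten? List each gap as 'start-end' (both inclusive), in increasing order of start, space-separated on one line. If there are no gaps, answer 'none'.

Fragment 1: offset=0 len=4
Fragment 2: offset=10 len=3
Fragment 3: offset=13 len=4
Gaps: 4-9 17-19

Answer: 4-9 17-19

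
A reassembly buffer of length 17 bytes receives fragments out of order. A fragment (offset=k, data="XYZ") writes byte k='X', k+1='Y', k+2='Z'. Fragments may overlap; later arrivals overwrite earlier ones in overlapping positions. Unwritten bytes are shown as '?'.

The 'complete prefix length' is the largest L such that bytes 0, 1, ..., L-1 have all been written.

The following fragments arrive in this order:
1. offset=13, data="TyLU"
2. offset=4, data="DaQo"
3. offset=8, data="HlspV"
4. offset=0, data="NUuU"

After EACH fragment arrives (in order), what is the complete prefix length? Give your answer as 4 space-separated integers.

Fragment 1: offset=13 data="TyLU" -> buffer=?????????????TyLU -> prefix_len=0
Fragment 2: offset=4 data="DaQo" -> buffer=????DaQo?????TyLU -> prefix_len=0
Fragment 3: offset=8 data="HlspV" -> buffer=????DaQoHlspVTyLU -> prefix_len=0
Fragment 4: offset=0 data="NUuU" -> buffer=NUuUDaQoHlspVTyLU -> prefix_len=17

Answer: 0 0 0 17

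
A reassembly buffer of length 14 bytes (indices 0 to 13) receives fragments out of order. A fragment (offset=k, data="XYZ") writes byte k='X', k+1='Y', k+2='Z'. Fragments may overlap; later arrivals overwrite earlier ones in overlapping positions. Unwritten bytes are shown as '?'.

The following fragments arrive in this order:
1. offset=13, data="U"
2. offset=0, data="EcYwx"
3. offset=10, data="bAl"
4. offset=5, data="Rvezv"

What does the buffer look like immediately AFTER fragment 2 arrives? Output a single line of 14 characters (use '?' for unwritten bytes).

Answer: EcYwx????????U

Derivation:
Fragment 1: offset=13 data="U" -> buffer=?????????????U
Fragment 2: offset=0 data="EcYwx" -> buffer=EcYwx????????U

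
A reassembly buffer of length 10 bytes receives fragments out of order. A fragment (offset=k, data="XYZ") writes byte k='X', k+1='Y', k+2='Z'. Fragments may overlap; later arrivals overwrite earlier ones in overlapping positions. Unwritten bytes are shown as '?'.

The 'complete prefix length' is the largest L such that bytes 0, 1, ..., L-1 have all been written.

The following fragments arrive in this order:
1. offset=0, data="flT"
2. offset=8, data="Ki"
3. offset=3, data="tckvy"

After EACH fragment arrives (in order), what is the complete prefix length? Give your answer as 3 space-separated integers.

Fragment 1: offset=0 data="flT" -> buffer=flT??????? -> prefix_len=3
Fragment 2: offset=8 data="Ki" -> buffer=flT?????Ki -> prefix_len=3
Fragment 3: offset=3 data="tckvy" -> buffer=flTtckvyKi -> prefix_len=10

Answer: 3 3 10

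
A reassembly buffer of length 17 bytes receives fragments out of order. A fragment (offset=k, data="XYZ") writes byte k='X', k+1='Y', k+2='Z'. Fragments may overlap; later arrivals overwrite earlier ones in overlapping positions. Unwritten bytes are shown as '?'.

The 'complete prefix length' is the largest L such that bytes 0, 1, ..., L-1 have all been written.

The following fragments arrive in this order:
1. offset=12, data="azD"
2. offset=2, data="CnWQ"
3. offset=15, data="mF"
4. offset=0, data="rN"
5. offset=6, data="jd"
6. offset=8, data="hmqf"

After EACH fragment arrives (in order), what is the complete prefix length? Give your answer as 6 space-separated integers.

Fragment 1: offset=12 data="azD" -> buffer=????????????azD?? -> prefix_len=0
Fragment 2: offset=2 data="CnWQ" -> buffer=??CnWQ??????azD?? -> prefix_len=0
Fragment 3: offset=15 data="mF" -> buffer=??CnWQ??????azDmF -> prefix_len=0
Fragment 4: offset=0 data="rN" -> buffer=rNCnWQ??????azDmF -> prefix_len=6
Fragment 5: offset=6 data="jd" -> buffer=rNCnWQjd????azDmF -> prefix_len=8
Fragment 6: offset=8 data="hmqf" -> buffer=rNCnWQjdhmqfazDmF -> prefix_len=17

Answer: 0 0 0 6 8 17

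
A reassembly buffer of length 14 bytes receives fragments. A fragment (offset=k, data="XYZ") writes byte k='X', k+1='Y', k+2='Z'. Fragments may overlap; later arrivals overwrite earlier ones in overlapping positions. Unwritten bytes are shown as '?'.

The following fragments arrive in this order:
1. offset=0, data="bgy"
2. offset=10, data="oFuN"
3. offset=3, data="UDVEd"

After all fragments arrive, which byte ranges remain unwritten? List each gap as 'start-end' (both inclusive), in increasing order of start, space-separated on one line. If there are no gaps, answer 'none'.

Answer: 8-9

Derivation:
Fragment 1: offset=0 len=3
Fragment 2: offset=10 len=4
Fragment 3: offset=3 len=5
Gaps: 8-9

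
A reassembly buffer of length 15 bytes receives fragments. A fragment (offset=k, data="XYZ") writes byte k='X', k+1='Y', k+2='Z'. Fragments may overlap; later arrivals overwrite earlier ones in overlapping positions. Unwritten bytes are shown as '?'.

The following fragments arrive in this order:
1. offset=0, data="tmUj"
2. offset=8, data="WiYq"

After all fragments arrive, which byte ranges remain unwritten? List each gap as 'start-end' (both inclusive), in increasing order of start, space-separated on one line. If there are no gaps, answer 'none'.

Fragment 1: offset=0 len=4
Fragment 2: offset=8 len=4
Gaps: 4-7 12-14

Answer: 4-7 12-14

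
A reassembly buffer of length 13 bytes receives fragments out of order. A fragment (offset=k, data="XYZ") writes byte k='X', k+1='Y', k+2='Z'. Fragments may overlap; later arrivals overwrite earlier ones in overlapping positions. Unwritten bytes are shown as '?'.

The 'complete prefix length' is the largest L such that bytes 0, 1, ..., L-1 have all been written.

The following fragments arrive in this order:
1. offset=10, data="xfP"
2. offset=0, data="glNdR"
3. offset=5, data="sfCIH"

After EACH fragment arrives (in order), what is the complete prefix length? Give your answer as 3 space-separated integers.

Fragment 1: offset=10 data="xfP" -> buffer=??????????xfP -> prefix_len=0
Fragment 2: offset=0 data="glNdR" -> buffer=glNdR?????xfP -> prefix_len=5
Fragment 3: offset=5 data="sfCIH" -> buffer=glNdRsfCIHxfP -> prefix_len=13

Answer: 0 5 13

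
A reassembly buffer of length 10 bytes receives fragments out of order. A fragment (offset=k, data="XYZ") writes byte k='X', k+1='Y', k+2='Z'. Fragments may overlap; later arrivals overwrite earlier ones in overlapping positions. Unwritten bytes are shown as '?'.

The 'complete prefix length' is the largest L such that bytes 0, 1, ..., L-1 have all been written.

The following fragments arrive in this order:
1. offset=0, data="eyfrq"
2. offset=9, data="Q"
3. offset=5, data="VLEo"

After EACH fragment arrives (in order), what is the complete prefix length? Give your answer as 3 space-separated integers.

Answer: 5 5 10

Derivation:
Fragment 1: offset=0 data="eyfrq" -> buffer=eyfrq????? -> prefix_len=5
Fragment 2: offset=9 data="Q" -> buffer=eyfrq????Q -> prefix_len=5
Fragment 3: offset=5 data="VLEo" -> buffer=eyfrqVLEoQ -> prefix_len=10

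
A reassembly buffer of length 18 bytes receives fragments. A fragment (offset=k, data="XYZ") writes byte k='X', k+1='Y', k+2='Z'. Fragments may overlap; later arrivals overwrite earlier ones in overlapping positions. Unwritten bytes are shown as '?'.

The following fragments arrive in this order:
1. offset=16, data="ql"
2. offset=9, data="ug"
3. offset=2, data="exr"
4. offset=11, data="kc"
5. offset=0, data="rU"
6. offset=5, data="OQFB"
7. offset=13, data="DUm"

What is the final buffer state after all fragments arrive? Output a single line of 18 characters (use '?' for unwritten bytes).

Fragment 1: offset=16 data="ql" -> buffer=????????????????ql
Fragment 2: offset=9 data="ug" -> buffer=?????????ug?????ql
Fragment 3: offset=2 data="exr" -> buffer=??exr????ug?????ql
Fragment 4: offset=11 data="kc" -> buffer=??exr????ugkc???ql
Fragment 5: offset=0 data="rU" -> buffer=rUexr????ugkc???ql
Fragment 6: offset=5 data="OQFB" -> buffer=rUexrOQFBugkc???ql
Fragment 7: offset=13 data="DUm" -> buffer=rUexrOQFBugkcDUmql

Answer: rUexrOQFBugkcDUmql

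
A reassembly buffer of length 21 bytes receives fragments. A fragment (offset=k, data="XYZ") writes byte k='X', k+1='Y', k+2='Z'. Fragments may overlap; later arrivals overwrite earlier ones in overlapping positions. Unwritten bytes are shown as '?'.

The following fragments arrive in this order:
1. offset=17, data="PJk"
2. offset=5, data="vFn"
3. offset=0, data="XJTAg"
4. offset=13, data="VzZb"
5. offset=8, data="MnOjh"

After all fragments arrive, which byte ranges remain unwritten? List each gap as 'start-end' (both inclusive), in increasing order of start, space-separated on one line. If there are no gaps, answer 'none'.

Answer: 20-20

Derivation:
Fragment 1: offset=17 len=3
Fragment 2: offset=5 len=3
Fragment 3: offset=0 len=5
Fragment 4: offset=13 len=4
Fragment 5: offset=8 len=5
Gaps: 20-20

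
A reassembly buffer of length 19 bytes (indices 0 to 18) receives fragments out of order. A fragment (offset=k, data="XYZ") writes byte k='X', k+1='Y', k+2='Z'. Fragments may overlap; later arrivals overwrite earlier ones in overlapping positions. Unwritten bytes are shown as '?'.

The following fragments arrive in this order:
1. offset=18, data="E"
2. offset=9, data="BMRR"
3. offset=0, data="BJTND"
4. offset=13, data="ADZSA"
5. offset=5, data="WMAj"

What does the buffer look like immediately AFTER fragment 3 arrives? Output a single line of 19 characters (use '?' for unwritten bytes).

Answer: BJTND????BMRR?????E

Derivation:
Fragment 1: offset=18 data="E" -> buffer=??????????????????E
Fragment 2: offset=9 data="BMRR" -> buffer=?????????BMRR?????E
Fragment 3: offset=0 data="BJTND" -> buffer=BJTND????BMRR?????E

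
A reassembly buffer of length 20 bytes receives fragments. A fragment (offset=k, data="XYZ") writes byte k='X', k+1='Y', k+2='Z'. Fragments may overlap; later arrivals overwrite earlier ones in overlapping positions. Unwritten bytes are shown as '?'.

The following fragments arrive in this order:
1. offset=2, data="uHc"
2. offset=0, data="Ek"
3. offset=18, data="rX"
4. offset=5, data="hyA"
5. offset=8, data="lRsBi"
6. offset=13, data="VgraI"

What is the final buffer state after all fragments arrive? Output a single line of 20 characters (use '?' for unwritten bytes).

Fragment 1: offset=2 data="uHc" -> buffer=??uHc???????????????
Fragment 2: offset=0 data="Ek" -> buffer=EkuHc???????????????
Fragment 3: offset=18 data="rX" -> buffer=EkuHc?????????????rX
Fragment 4: offset=5 data="hyA" -> buffer=EkuHchyA??????????rX
Fragment 5: offset=8 data="lRsBi" -> buffer=EkuHchyAlRsBi?????rX
Fragment 6: offset=13 data="VgraI" -> buffer=EkuHchyAlRsBiVgraIrX

Answer: EkuHchyAlRsBiVgraIrX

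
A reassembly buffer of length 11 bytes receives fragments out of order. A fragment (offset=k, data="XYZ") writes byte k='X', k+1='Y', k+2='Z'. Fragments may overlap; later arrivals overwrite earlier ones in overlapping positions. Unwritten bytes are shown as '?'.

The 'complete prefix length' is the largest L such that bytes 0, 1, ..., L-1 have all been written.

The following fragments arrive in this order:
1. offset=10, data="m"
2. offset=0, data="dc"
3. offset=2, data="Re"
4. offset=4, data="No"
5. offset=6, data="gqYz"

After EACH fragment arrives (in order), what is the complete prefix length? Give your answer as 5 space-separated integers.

Fragment 1: offset=10 data="m" -> buffer=??????????m -> prefix_len=0
Fragment 2: offset=0 data="dc" -> buffer=dc????????m -> prefix_len=2
Fragment 3: offset=2 data="Re" -> buffer=dcRe??????m -> prefix_len=4
Fragment 4: offset=4 data="No" -> buffer=dcReNo????m -> prefix_len=6
Fragment 5: offset=6 data="gqYz" -> buffer=dcReNogqYzm -> prefix_len=11

Answer: 0 2 4 6 11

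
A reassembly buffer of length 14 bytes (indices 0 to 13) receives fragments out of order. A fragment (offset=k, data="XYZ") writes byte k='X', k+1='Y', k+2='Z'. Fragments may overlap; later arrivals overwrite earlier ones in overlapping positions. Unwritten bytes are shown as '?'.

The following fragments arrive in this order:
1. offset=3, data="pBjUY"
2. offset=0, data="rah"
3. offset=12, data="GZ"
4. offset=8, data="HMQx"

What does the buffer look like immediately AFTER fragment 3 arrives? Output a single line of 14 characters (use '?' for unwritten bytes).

Answer: rahpBjUY????GZ

Derivation:
Fragment 1: offset=3 data="pBjUY" -> buffer=???pBjUY??????
Fragment 2: offset=0 data="rah" -> buffer=rahpBjUY??????
Fragment 3: offset=12 data="GZ" -> buffer=rahpBjUY????GZ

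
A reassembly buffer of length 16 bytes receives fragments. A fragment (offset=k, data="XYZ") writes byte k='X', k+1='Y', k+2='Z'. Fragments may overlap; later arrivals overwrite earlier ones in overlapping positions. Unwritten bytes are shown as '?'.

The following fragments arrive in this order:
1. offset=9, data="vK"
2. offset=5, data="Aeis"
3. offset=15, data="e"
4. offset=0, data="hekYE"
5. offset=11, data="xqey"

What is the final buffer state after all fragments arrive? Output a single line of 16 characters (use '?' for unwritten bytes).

Fragment 1: offset=9 data="vK" -> buffer=?????????vK?????
Fragment 2: offset=5 data="Aeis" -> buffer=?????AeisvK?????
Fragment 3: offset=15 data="e" -> buffer=?????AeisvK????e
Fragment 4: offset=0 data="hekYE" -> buffer=hekYEAeisvK????e
Fragment 5: offset=11 data="xqey" -> buffer=hekYEAeisvKxqeye

Answer: hekYEAeisvKxqeye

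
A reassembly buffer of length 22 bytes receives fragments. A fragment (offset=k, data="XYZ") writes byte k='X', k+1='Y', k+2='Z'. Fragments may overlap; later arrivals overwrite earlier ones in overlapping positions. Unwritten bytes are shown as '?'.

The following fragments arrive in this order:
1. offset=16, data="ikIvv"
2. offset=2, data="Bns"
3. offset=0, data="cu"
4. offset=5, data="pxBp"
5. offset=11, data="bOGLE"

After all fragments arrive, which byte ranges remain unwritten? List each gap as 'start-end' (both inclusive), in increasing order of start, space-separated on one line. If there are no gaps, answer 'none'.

Answer: 9-10 21-21

Derivation:
Fragment 1: offset=16 len=5
Fragment 2: offset=2 len=3
Fragment 3: offset=0 len=2
Fragment 4: offset=5 len=4
Fragment 5: offset=11 len=5
Gaps: 9-10 21-21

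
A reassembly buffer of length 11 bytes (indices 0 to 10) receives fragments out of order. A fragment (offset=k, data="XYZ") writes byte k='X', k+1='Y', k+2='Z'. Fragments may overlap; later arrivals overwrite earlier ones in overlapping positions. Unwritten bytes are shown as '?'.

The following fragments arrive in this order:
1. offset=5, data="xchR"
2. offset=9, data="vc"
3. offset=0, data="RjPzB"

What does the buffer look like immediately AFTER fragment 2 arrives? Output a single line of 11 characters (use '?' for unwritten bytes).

Answer: ?????xchRvc

Derivation:
Fragment 1: offset=5 data="xchR" -> buffer=?????xchR??
Fragment 2: offset=9 data="vc" -> buffer=?????xchRvc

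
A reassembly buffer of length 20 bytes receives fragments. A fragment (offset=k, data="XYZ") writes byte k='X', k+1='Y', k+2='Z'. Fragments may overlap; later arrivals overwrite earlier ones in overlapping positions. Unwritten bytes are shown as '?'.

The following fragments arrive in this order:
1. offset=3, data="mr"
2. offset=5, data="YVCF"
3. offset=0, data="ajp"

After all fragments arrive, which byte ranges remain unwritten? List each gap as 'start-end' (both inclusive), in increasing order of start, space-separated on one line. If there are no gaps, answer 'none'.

Fragment 1: offset=3 len=2
Fragment 2: offset=5 len=4
Fragment 3: offset=0 len=3
Gaps: 9-19

Answer: 9-19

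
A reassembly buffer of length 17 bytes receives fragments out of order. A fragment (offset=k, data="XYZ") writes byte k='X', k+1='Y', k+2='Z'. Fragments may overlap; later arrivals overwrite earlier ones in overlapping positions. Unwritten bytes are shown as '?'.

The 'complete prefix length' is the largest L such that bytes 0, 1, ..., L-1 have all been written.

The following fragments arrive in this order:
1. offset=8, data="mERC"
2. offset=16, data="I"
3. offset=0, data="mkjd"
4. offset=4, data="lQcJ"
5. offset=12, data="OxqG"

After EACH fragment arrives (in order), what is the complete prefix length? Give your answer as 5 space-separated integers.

Answer: 0 0 4 12 17

Derivation:
Fragment 1: offset=8 data="mERC" -> buffer=????????mERC????? -> prefix_len=0
Fragment 2: offset=16 data="I" -> buffer=????????mERC????I -> prefix_len=0
Fragment 3: offset=0 data="mkjd" -> buffer=mkjd????mERC????I -> prefix_len=4
Fragment 4: offset=4 data="lQcJ" -> buffer=mkjdlQcJmERC????I -> prefix_len=12
Fragment 5: offset=12 data="OxqG" -> buffer=mkjdlQcJmERCOxqGI -> prefix_len=17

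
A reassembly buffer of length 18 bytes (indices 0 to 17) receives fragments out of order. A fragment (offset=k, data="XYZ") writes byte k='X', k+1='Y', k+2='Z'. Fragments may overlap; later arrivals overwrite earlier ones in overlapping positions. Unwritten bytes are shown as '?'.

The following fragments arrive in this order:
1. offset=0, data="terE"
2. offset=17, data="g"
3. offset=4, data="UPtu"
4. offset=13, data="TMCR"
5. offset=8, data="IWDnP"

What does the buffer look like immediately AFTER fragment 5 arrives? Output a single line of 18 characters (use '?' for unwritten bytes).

Answer: terEUPtuIWDnPTMCRg

Derivation:
Fragment 1: offset=0 data="terE" -> buffer=terE??????????????
Fragment 2: offset=17 data="g" -> buffer=terE?????????????g
Fragment 3: offset=4 data="UPtu" -> buffer=terEUPtu?????????g
Fragment 4: offset=13 data="TMCR" -> buffer=terEUPtu?????TMCRg
Fragment 5: offset=8 data="IWDnP" -> buffer=terEUPtuIWDnPTMCRg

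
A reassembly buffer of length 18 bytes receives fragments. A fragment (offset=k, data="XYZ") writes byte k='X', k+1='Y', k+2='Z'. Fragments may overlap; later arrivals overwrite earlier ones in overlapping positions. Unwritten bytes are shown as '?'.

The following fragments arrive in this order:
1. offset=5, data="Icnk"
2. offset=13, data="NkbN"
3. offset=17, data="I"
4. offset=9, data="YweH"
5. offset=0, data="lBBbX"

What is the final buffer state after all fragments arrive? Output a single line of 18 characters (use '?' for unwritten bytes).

Fragment 1: offset=5 data="Icnk" -> buffer=?????Icnk?????????
Fragment 2: offset=13 data="NkbN" -> buffer=?????Icnk????NkbN?
Fragment 3: offset=17 data="I" -> buffer=?????Icnk????NkbNI
Fragment 4: offset=9 data="YweH" -> buffer=?????IcnkYweHNkbNI
Fragment 5: offset=0 data="lBBbX" -> buffer=lBBbXIcnkYweHNkbNI

Answer: lBBbXIcnkYweHNkbNI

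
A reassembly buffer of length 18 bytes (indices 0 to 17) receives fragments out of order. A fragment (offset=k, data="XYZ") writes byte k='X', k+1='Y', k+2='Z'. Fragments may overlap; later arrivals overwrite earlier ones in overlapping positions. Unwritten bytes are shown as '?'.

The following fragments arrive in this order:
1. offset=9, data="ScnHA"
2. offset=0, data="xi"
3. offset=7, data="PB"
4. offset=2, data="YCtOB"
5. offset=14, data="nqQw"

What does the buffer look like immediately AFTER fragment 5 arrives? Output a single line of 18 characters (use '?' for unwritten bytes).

Answer: xiYCtOBPBScnHAnqQw

Derivation:
Fragment 1: offset=9 data="ScnHA" -> buffer=?????????ScnHA????
Fragment 2: offset=0 data="xi" -> buffer=xi???????ScnHA????
Fragment 3: offset=7 data="PB" -> buffer=xi?????PBScnHA????
Fragment 4: offset=2 data="YCtOB" -> buffer=xiYCtOBPBScnHA????
Fragment 5: offset=14 data="nqQw" -> buffer=xiYCtOBPBScnHAnqQw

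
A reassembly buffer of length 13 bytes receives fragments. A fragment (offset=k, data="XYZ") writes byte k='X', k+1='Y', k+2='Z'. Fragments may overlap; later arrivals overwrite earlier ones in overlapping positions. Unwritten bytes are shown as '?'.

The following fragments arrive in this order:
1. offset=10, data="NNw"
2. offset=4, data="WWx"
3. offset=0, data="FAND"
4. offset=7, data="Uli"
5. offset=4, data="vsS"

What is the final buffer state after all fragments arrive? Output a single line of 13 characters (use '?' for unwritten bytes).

Answer: FANDvsSUliNNw

Derivation:
Fragment 1: offset=10 data="NNw" -> buffer=??????????NNw
Fragment 2: offset=4 data="WWx" -> buffer=????WWx???NNw
Fragment 3: offset=0 data="FAND" -> buffer=FANDWWx???NNw
Fragment 4: offset=7 data="Uli" -> buffer=FANDWWxUliNNw
Fragment 5: offset=4 data="vsS" -> buffer=FANDvsSUliNNw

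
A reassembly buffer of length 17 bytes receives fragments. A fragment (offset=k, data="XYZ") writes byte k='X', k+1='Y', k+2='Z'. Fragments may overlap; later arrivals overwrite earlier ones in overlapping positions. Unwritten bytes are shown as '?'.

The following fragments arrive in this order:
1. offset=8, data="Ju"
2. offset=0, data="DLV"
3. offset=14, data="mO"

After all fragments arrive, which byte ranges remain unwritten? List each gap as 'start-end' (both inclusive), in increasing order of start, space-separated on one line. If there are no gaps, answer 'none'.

Answer: 3-7 10-13 16-16

Derivation:
Fragment 1: offset=8 len=2
Fragment 2: offset=0 len=3
Fragment 3: offset=14 len=2
Gaps: 3-7 10-13 16-16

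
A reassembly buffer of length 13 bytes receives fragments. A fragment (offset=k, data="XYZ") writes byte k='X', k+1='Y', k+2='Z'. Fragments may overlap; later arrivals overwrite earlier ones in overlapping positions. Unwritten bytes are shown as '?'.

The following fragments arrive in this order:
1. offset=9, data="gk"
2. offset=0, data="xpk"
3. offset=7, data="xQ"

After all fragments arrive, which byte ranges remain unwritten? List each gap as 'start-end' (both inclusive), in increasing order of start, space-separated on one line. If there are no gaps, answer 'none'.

Answer: 3-6 11-12

Derivation:
Fragment 1: offset=9 len=2
Fragment 2: offset=0 len=3
Fragment 3: offset=7 len=2
Gaps: 3-6 11-12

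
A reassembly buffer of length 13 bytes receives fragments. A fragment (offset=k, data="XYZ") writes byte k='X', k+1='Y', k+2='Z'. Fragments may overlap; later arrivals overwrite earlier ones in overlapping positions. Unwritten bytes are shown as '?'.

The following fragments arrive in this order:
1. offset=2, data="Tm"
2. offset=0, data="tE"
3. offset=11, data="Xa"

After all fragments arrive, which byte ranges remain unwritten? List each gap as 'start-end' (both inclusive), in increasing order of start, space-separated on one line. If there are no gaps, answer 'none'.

Fragment 1: offset=2 len=2
Fragment 2: offset=0 len=2
Fragment 3: offset=11 len=2
Gaps: 4-10

Answer: 4-10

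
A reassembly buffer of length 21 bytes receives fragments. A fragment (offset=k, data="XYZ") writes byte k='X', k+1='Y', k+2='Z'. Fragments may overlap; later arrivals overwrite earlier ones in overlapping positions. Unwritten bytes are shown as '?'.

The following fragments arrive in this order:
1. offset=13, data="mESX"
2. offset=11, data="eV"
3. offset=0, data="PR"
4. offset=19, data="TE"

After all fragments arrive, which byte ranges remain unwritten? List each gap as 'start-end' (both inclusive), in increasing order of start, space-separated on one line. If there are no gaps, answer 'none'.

Fragment 1: offset=13 len=4
Fragment 2: offset=11 len=2
Fragment 3: offset=0 len=2
Fragment 4: offset=19 len=2
Gaps: 2-10 17-18

Answer: 2-10 17-18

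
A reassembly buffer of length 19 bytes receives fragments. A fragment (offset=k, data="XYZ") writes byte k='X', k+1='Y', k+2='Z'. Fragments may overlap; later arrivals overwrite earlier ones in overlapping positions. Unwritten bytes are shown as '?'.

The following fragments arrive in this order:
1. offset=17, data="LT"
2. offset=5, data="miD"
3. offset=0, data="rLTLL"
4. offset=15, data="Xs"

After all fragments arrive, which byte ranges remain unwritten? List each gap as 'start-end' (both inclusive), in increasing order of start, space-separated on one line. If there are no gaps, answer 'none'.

Fragment 1: offset=17 len=2
Fragment 2: offset=5 len=3
Fragment 3: offset=0 len=5
Fragment 4: offset=15 len=2
Gaps: 8-14

Answer: 8-14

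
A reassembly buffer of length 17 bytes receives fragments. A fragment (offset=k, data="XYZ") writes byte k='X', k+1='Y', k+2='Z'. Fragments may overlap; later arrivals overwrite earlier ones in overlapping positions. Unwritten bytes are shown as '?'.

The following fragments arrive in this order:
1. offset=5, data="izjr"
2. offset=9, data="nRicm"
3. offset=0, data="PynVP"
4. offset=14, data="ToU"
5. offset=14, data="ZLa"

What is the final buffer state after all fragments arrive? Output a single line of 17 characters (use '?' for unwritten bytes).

Fragment 1: offset=5 data="izjr" -> buffer=?????izjr????????
Fragment 2: offset=9 data="nRicm" -> buffer=?????izjrnRicm???
Fragment 3: offset=0 data="PynVP" -> buffer=PynVPizjrnRicm???
Fragment 4: offset=14 data="ToU" -> buffer=PynVPizjrnRicmToU
Fragment 5: offset=14 data="ZLa" -> buffer=PynVPizjrnRicmZLa

Answer: PynVPizjrnRicmZLa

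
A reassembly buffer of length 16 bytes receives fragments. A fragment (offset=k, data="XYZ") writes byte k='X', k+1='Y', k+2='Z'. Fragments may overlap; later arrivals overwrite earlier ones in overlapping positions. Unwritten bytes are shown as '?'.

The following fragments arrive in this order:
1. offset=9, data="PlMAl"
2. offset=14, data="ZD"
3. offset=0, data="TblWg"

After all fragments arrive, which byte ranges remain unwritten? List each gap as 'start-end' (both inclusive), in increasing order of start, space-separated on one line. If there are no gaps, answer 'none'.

Fragment 1: offset=9 len=5
Fragment 2: offset=14 len=2
Fragment 3: offset=0 len=5
Gaps: 5-8

Answer: 5-8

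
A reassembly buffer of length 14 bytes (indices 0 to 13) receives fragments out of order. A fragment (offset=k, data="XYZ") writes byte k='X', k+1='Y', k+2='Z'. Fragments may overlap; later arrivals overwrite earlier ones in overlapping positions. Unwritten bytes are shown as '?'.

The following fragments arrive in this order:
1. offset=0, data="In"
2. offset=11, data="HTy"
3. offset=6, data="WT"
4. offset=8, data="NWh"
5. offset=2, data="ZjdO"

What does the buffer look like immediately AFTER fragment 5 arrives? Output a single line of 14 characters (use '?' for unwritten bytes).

Answer: InZjdOWTNWhHTy

Derivation:
Fragment 1: offset=0 data="In" -> buffer=In????????????
Fragment 2: offset=11 data="HTy" -> buffer=In?????????HTy
Fragment 3: offset=6 data="WT" -> buffer=In????WT???HTy
Fragment 4: offset=8 data="NWh" -> buffer=In????WTNWhHTy
Fragment 5: offset=2 data="ZjdO" -> buffer=InZjdOWTNWhHTy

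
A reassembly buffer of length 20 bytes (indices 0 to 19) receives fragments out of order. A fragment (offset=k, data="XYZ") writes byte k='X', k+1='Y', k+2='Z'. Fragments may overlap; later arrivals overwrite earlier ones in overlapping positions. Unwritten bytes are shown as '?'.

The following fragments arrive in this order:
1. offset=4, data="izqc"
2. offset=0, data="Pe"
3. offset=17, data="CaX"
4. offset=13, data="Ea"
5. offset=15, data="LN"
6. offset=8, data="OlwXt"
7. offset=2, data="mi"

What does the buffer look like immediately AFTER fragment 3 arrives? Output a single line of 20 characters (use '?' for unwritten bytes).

Fragment 1: offset=4 data="izqc" -> buffer=????izqc????????????
Fragment 2: offset=0 data="Pe" -> buffer=Pe??izqc????????????
Fragment 3: offset=17 data="CaX" -> buffer=Pe??izqc?????????CaX

Answer: Pe??izqc?????????CaX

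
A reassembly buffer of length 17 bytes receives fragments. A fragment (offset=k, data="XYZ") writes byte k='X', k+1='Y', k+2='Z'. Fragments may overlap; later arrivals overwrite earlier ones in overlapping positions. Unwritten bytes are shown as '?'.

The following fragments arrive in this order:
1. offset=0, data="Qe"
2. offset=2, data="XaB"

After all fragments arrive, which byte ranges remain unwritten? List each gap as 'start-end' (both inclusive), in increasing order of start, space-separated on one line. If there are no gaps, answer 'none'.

Answer: 5-16

Derivation:
Fragment 1: offset=0 len=2
Fragment 2: offset=2 len=3
Gaps: 5-16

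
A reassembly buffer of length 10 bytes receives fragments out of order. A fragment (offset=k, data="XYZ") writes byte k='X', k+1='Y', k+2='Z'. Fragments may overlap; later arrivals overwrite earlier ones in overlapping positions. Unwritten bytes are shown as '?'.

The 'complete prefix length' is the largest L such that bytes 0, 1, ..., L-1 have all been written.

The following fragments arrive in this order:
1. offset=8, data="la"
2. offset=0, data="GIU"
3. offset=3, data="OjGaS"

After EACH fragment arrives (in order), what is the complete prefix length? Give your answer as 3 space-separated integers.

Fragment 1: offset=8 data="la" -> buffer=????????la -> prefix_len=0
Fragment 2: offset=0 data="GIU" -> buffer=GIU?????la -> prefix_len=3
Fragment 3: offset=3 data="OjGaS" -> buffer=GIUOjGaSla -> prefix_len=10

Answer: 0 3 10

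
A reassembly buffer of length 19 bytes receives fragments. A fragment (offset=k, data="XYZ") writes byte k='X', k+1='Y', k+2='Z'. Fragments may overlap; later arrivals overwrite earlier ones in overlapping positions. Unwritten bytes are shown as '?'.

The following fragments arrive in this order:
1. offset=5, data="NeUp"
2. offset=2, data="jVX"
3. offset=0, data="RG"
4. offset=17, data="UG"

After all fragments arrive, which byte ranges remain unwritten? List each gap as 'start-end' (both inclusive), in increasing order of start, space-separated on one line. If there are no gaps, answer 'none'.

Answer: 9-16

Derivation:
Fragment 1: offset=5 len=4
Fragment 2: offset=2 len=3
Fragment 3: offset=0 len=2
Fragment 4: offset=17 len=2
Gaps: 9-16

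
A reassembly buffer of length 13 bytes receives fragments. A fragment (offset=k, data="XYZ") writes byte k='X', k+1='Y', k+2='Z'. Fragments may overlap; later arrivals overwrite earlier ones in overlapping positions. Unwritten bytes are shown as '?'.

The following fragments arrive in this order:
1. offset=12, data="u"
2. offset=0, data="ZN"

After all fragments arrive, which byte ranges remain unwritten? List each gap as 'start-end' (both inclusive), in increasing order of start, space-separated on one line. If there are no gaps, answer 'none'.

Fragment 1: offset=12 len=1
Fragment 2: offset=0 len=2
Gaps: 2-11

Answer: 2-11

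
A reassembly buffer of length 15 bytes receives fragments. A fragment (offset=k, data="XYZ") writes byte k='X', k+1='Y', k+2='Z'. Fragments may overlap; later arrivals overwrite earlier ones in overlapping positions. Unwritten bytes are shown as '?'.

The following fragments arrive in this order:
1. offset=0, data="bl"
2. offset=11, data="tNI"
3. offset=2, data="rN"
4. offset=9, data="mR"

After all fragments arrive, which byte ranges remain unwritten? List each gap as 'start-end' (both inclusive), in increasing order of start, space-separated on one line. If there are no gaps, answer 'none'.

Answer: 4-8 14-14

Derivation:
Fragment 1: offset=0 len=2
Fragment 2: offset=11 len=3
Fragment 3: offset=2 len=2
Fragment 4: offset=9 len=2
Gaps: 4-8 14-14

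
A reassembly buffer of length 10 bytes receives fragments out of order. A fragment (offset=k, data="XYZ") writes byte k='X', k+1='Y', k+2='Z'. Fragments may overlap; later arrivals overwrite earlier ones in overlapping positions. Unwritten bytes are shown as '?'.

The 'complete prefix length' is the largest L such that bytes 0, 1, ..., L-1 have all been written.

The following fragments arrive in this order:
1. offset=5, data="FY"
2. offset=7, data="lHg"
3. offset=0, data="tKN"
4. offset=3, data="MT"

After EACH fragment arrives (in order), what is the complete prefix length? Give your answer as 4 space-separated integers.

Fragment 1: offset=5 data="FY" -> buffer=?????FY??? -> prefix_len=0
Fragment 2: offset=7 data="lHg" -> buffer=?????FYlHg -> prefix_len=0
Fragment 3: offset=0 data="tKN" -> buffer=tKN??FYlHg -> prefix_len=3
Fragment 4: offset=3 data="MT" -> buffer=tKNMTFYlHg -> prefix_len=10

Answer: 0 0 3 10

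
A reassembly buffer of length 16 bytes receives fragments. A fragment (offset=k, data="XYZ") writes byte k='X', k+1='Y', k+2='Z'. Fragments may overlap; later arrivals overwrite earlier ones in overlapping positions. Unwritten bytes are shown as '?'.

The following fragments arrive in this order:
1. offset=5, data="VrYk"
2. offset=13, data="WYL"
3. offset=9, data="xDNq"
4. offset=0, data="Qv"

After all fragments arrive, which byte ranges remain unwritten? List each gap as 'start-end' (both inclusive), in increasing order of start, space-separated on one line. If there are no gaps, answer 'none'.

Answer: 2-4

Derivation:
Fragment 1: offset=5 len=4
Fragment 2: offset=13 len=3
Fragment 3: offset=9 len=4
Fragment 4: offset=0 len=2
Gaps: 2-4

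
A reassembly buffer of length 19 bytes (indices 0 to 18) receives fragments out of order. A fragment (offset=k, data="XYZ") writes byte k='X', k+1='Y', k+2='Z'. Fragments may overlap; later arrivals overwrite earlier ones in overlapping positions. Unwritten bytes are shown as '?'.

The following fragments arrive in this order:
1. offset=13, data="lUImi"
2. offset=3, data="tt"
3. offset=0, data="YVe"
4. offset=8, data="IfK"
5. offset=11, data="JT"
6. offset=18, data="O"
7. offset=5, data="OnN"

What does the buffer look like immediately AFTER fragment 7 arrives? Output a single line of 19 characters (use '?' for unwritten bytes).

Fragment 1: offset=13 data="lUImi" -> buffer=?????????????lUImi?
Fragment 2: offset=3 data="tt" -> buffer=???tt????????lUImi?
Fragment 3: offset=0 data="YVe" -> buffer=YVett????????lUImi?
Fragment 4: offset=8 data="IfK" -> buffer=YVett???IfK??lUImi?
Fragment 5: offset=11 data="JT" -> buffer=YVett???IfKJTlUImi?
Fragment 6: offset=18 data="O" -> buffer=YVett???IfKJTlUImiO
Fragment 7: offset=5 data="OnN" -> buffer=YVettOnNIfKJTlUImiO

Answer: YVettOnNIfKJTlUImiO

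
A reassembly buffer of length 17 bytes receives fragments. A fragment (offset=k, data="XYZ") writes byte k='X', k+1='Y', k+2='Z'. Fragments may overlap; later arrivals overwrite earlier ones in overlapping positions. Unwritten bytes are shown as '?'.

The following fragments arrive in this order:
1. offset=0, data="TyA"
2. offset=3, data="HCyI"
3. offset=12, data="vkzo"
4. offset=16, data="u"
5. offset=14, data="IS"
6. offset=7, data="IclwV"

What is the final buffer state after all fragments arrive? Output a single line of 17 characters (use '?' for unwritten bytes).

Answer: TyAHCyIIclwVvkISu

Derivation:
Fragment 1: offset=0 data="TyA" -> buffer=TyA??????????????
Fragment 2: offset=3 data="HCyI" -> buffer=TyAHCyI??????????
Fragment 3: offset=12 data="vkzo" -> buffer=TyAHCyI?????vkzo?
Fragment 4: offset=16 data="u" -> buffer=TyAHCyI?????vkzou
Fragment 5: offset=14 data="IS" -> buffer=TyAHCyI?????vkISu
Fragment 6: offset=7 data="IclwV" -> buffer=TyAHCyIIclwVvkISu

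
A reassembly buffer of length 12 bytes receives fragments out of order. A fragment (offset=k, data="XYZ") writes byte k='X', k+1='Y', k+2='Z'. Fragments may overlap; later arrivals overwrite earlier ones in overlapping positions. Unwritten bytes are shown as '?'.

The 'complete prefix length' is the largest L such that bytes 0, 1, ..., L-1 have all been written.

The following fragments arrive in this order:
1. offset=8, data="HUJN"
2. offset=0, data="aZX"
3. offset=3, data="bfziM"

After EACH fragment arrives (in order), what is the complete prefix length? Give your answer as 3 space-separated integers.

Answer: 0 3 12

Derivation:
Fragment 1: offset=8 data="HUJN" -> buffer=????????HUJN -> prefix_len=0
Fragment 2: offset=0 data="aZX" -> buffer=aZX?????HUJN -> prefix_len=3
Fragment 3: offset=3 data="bfziM" -> buffer=aZXbfziMHUJN -> prefix_len=12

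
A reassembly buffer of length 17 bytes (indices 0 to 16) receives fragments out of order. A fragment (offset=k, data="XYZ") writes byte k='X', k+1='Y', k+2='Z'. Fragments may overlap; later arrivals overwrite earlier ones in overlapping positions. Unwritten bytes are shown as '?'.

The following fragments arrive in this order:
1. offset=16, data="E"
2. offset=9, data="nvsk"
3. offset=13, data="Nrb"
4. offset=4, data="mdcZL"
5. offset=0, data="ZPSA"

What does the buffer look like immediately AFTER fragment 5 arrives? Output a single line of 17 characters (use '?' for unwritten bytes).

Answer: ZPSAmdcZLnvskNrbE

Derivation:
Fragment 1: offset=16 data="E" -> buffer=????????????????E
Fragment 2: offset=9 data="nvsk" -> buffer=?????????nvsk???E
Fragment 3: offset=13 data="Nrb" -> buffer=?????????nvskNrbE
Fragment 4: offset=4 data="mdcZL" -> buffer=????mdcZLnvskNrbE
Fragment 5: offset=0 data="ZPSA" -> buffer=ZPSAmdcZLnvskNrbE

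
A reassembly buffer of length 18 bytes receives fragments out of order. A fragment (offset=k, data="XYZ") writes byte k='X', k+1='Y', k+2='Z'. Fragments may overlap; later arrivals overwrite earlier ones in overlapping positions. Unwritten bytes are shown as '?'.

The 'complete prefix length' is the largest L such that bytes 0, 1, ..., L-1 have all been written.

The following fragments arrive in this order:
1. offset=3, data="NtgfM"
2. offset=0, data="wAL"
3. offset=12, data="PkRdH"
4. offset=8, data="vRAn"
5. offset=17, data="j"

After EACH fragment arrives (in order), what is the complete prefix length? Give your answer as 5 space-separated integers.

Fragment 1: offset=3 data="NtgfM" -> buffer=???NtgfM?????????? -> prefix_len=0
Fragment 2: offset=0 data="wAL" -> buffer=wALNtgfM?????????? -> prefix_len=8
Fragment 3: offset=12 data="PkRdH" -> buffer=wALNtgfM????PkRdH? -> prefix_len=8
Fragment 4: offset=8 data="vRAn" -> buffer=wALNtgfMvRAnPkRdH? -> prefix_len=17
Fragment 5: offset=17 data="j" -> buffer=wALNtgfMvRAnPkRdHj -> prefix_len=18

Answer: 0 8 8 17 18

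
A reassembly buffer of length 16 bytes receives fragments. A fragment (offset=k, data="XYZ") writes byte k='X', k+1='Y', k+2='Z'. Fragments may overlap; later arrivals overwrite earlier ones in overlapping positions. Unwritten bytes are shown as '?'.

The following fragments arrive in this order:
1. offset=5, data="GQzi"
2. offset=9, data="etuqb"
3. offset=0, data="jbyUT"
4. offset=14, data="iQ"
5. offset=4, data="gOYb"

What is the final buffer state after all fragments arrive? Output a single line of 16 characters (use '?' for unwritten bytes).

Fragment 1: offset=5 data="GQzi" -> buffer=?????GQzi???????
Fragment 2: offset=9 data="etuqb" -> buffer=?????GQzietuqb??
Fragment 3: offset=0 data="jbyUT" -> buffer=jbyUTGQzietuqb??
Fragment 4: offset=14 data="iQ" -> buffer=jbyUTGQzietuqbiQ
Fragment 5: offset=4 data="gOYb" -> buffer=jbyUgOYbietuqbiQ

Answer: jbyUgOYbietuqbiQ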